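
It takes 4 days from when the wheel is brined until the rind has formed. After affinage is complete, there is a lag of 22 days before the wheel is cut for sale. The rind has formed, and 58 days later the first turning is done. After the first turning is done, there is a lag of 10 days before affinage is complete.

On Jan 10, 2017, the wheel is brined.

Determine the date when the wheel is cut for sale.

Apr 14, 2017

The wheel is brined: Jan 10, 2017.
The rind has formed: Jan 10, 2017 + 4 days = Jan 14, 2017.
The first turning is done: Jan 14, 2017 + 58 days = Mar 13, 2017.
Affinage is complete: Mar 13, 2017 + 10 days = Mar 23, 2017.
The wheel is cut for sale: Mar 23, 2017 + 22 days = Apr 14, 2017.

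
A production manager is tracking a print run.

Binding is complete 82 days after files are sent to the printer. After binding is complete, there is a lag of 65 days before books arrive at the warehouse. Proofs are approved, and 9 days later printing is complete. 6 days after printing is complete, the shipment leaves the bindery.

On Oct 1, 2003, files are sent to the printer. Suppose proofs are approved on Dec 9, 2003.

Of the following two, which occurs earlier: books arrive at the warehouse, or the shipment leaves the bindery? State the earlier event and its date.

Files are sent to the printer: Oct 1, 2003.
Binding is complete: Oct 1, 2003 + 82 days = Dec 22, 2003.
Books arrive at the warehouse: Dec 22, 2003 + 65 days = Feb 25, 2004.
Proofs are approved: Dec 9, 2003.
Printing is complete: Dec 9, 2003 + 9 days = Dec 18, 2003.
The shipment leaves the bindery: Dec 18, 2003 + 6 days = Dec 24, 2003.
Comparing: books arrive at the warehouse on Feb 25, 2004 vs the shipment leaves the bindery on Dec 24, 2003. Earlier: the shipment leaves the bindery.

The shipment leaves the bindery — Dec 24, 2003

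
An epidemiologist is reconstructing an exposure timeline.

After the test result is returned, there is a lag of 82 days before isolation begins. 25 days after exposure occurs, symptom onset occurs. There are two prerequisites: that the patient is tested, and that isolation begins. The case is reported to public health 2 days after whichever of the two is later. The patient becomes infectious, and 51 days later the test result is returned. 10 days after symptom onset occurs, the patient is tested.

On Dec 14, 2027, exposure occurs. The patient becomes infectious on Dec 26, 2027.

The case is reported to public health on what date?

May 9, 2028

Exposure occurs: Dec 14, 2027.
Symptom onset occurs: Dec 14, 2027 + 25 days = Jan 8, 2028.
The patient is tested: Jan 8, 2028 + 10 days = Jan 18, 2028.
The patient becomes infectious: Dec 26, 2027.
The test result is returned: Dec 26, 2027 + 51 days = Feb 15, 2028.
Isolation begins: Feb 15, 2028 + 82 days = May 7, 2028.
Both prerequisites met — the patient is tested (Jan 18, 2028), isolation begins (May 7, 2028); the later is May 7, 2028.
The case is reported to public health: May 7, 2028 + 2 days = May 9, 2028.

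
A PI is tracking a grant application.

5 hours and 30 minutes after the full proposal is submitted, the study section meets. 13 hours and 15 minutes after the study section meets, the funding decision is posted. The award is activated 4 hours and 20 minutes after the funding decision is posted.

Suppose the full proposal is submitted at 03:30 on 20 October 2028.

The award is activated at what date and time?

The full proposal is submitted: 03:30 Oct 20, 2028.
The study section meets: 03:30 Oct 20, 2028 + 5h30m = 09:00 Oct 20, 2028.
The funding decision is posted: 09:00 Oct 20, 2028 + 13h15m = 22:15 Oct 20, 2028.
The award is activated: 22:15 Oct 20, 2028 + 4h20m = 02:35 Oct 21, 2028.

02:35 on 21 October 2028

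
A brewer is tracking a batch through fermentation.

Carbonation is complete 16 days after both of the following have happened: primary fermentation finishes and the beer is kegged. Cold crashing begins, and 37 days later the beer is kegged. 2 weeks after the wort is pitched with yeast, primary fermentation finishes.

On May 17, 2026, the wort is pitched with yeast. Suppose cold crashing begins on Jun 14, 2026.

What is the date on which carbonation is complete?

Aug 6, 2026

The wort is pitched with yeast: May 17, 2026.
Primary fermentation finishes: May 17, 2026 + 2 weeks = May 31, 2026.
Cold crashing begins: Jun 14, 2026.
The beer is kegged: Jun 14, 2026 + 37 days = Jul 21, 2026.
Both prerequisites met — primary fermentation finishes (May 31, 2026), the beer is kegged (Jul 21, 2026); the later is Jul 21, 2026.
Carbonation is complete: Jul 21, 2026 + 16 days = Aug 6, 2026.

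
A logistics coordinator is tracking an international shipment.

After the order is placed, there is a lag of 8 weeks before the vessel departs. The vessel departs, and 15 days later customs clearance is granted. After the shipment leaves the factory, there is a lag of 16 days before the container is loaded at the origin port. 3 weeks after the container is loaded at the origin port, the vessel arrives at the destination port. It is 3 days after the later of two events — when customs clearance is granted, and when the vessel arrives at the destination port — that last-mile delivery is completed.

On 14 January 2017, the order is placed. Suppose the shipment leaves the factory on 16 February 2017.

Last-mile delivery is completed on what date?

29 March 2017

The order is placed: Jan 14, 2017.
The vessel departs: Jan 14, 2017 + 8 weeks = Mar 11, 2017.
Customs clearance is granted: Mar 11, 2017 + 15 days = Mar 26, 2017.
The shipment leaves the factory: Feb 16, 2017.
The container is loaded at the origin port: Feb 16, 2017 + 16 days = Mar 4, 2017.
The vessel arrives at the destination port: Mar 4, 2017 + 3 weeks = Mar 25, 2017.
Both prerequisites met — customs clearance is granted (Mar 26, 2017), the vessel arrives at the destination port (Mar 25, 2017); the later is Mar 26, 2017.
Last-mile delivery is completed: Mar 26, 2017 + 3 days = Mar 29, 2017.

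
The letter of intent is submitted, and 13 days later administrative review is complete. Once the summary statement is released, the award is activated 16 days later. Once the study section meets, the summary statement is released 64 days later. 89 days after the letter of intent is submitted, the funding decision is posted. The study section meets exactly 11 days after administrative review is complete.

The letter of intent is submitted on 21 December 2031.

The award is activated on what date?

The letter of intent is submitted: Dec 21, 2031.
Administrative review is complete: Dec 21, 2031 + 13 days = Jan 3, 2032.
The study section meets: Jan 3, 2032 + 11 days = Jan 14, 2032.
The summary statement is released: Jan 14, 2032 + 64 days = Mar 18, 2032.
The award is activated: Mar 18, 2032 + 16 days = Apr 3, 2032.

3 April 2032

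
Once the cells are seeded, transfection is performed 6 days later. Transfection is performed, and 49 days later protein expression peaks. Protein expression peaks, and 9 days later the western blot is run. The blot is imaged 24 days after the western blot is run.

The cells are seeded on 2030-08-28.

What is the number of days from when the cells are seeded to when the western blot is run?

Causal path: the cells are seeded → transfection is performed → protein expression peaks → the western blot is run.
Total delay along the path: 6 + 49 + 9 = 64 days.

64 days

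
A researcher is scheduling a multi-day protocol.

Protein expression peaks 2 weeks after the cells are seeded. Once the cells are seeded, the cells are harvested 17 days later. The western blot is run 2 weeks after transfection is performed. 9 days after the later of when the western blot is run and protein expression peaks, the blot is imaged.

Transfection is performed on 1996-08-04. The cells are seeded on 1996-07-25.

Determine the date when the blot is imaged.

Transfection is performed: Aug 4, 1996.
The western blot is run: Aug 4, 1996 + 2 weeks = Aug 18, 1996.
The cells are seeded: Jul 25, 1996.
Protein expression peaks: Jul 25, 1996 + 2 weeks = Aug 8, 1996.
Both prerequisites met — the western blot is run (Aug 18, 1996), protein expression peaks (Aug 8, 1996); the later is Aug 18, 1996.
The blot is imaged: Aug 18, 1996 + 9 days = Aug 27, 1996.

1996-08-27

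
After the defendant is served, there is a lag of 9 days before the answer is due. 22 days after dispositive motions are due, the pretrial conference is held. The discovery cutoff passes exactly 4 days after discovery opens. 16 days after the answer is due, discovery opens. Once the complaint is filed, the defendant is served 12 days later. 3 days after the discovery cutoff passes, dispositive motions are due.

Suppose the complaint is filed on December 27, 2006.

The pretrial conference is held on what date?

The complaint is filed: Dec 27, 2006.
The defendant is served: Dec 27, 2006 + 12 days = Jan 8, 2007.
The answer is due: Jan 8, 2007 + 9 days = Jan 17, 2007.
Discovery opens: Jan 17, 2007 + 16 days = Feb 2, 2007.
The discovery cutoff passes: Feb 2, 2007 + 4 days = Feb 6, 2007.
Dispositive motions are due: Feb 6, 2007 + 3 days = Feb 9, 2007.
The pretrial conference is held: Feb 9, 2007 + 22 days = Mar 3, 2007.

March 3, 2007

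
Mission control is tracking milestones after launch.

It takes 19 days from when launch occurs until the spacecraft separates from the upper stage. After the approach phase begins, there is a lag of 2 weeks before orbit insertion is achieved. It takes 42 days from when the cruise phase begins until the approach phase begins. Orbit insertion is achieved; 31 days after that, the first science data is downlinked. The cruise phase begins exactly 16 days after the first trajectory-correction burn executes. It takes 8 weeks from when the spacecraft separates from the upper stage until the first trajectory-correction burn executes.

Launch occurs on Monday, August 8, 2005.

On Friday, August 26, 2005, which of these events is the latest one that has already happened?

Launch occurs

Launch occurs: Aug 8, 2005.
The spacecraft separates from the upper stage: Aug 8, 2005 + 19 days = Aug 27, 2005.
The first trajectory-correction burn executes: Aug 27, 2005 + 8 weeks = Oct 22, 2005.
The cruise phase begins: Oct 22, 2005 + 16 days = Nov 7, 2005.
The approach phase begins: Nov 7, 2005 + 42 days = Dec 19, 2005.
Orbit insertion is achieved: Dec 19, 2005 + 2 weeks = Jan 2, 2006.
The first science data is downlinked: Jan 2, 2006 + 31 days = Feb 2, 2006.
Aug 26, 2005 falls between when launch occurs (Aug 8, 2005) and when the spacecraft separates from the upper stage (Aug 27, 2005).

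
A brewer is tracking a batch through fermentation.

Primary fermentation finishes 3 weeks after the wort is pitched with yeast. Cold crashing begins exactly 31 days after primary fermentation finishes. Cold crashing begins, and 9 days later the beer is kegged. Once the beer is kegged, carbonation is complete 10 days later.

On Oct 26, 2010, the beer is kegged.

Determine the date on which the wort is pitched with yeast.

The beer is kegged: Oct 26, 2010.
Cold crashing begins: Oct 26, 2010 − 9 days = Oct 17, 2010.
Primary fermentation finishes: Oct 17, 2010 − 31 days = Sep 16, 2010.
The wort is pitched with yeast: Sep 16, 2010 − 3 weeks = Aug 26, 2010.

Aug 26, 2010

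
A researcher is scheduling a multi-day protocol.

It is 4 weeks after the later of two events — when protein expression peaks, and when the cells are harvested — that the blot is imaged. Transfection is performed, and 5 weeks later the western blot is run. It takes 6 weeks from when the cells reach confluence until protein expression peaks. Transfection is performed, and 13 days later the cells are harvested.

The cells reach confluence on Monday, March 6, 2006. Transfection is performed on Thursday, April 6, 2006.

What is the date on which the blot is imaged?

Wednesday, May 17, 2006

The cells reach confluence: Mar 6, 2006.
Protein expression peaks: Mar 6, 2006 + 6 weeks = Apr 17, 2006.
Transfection is performed: Apr 6, 2006.
The cells are harvested: Apr 6, 2006 + 13 days = Apr 19, 2006.
Both prerequisites met — protein expression peaks (Apr 17, 2006), the cells are harvested (Apr 19, 2006); the later is Apr 19, 2006.
The blot is imaged: Apr 19, 2006 + 4 weeks = May 17, 2006.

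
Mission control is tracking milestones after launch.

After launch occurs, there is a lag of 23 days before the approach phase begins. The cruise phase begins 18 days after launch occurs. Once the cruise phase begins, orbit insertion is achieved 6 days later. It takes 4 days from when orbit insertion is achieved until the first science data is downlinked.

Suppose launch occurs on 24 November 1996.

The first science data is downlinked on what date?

22 December 1996

Launch occurs: Nov 24, 1996.
The cruise phase begins: Nov 24, 1996 + 18 days = Dec 12, 1996.
Orbit insertion is achieved: Dec 12, 1996 + 6 days = Dec 18, 1996.
The first science data is downlinked: Dec 18, 1996 + 4 days = Dec 22, 1996.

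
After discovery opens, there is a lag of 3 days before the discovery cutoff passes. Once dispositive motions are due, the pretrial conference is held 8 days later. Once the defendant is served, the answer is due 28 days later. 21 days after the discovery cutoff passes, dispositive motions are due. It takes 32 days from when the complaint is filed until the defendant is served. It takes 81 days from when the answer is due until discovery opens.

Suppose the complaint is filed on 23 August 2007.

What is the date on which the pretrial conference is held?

The complaint is filed: Aug 23, 2007.
The defendant is served: Aug 23, 2007 + 32 days = Sep 24, 2007.
The answer is due: Sep 24, 2007 + 28 days = Oct 22, 2007.
Discovery opens: Oct 22, 2007 + 81 days = Jan 11, 2008.
The discovery cutoff passes: Jan 11, 2008 + 3 days = Jan 14, 2008.
Dispositive motions are due: Jan 14, 2008 + 21 days = Feb 4, 2008.
The pretrial conference is held: Feb 4, 2008 + 8 days = Feb 12, 2008.

12 February 2008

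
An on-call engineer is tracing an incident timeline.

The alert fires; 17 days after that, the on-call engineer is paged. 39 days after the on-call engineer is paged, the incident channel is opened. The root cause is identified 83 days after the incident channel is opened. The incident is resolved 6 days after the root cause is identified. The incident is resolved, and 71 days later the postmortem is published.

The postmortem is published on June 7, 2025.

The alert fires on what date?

November 3, 2024

The postmortem is published: Jun 7, 2025.
The incident is resolved: Jun 7, 2025 − 71 days = Mar 28, 2025.
The root cause is identified: Mar 28, 2025 − 6 days = Mar 22, 2025.
The incident channel is opened: Mar 22, 2025 − 83 days = Dec 29, 2024.
The on-call engineer is paged: Dec 29, 2024 − 39 days = Nov 20, 2024.
The alert fires: Nov 20, 2024 − 17 days = Nov 3, 2024.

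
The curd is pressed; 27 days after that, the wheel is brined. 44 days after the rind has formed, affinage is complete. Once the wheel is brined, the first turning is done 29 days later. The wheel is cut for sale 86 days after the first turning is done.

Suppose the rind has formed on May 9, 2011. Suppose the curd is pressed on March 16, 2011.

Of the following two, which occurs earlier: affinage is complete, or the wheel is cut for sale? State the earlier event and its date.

Affinage is complete — June 22, 2011

The rind has formed: May 9, 2011.
Affinage is complete: May 9, 2011 + 44 days = Jun 22, 2011.
The curd is pressed: Mar 16, 2011.
The wheel is brined: Mar 16, 2011 + 27 days = Apr 12, 2011.
The first turning is done: Apr 12, 2011 + 29 days = May 11, 2011.
The wheel is cut for sale: May 11, 2011 + 86 days = Aug 5, 2011.
Comparing: affinage is complete on Jun 22, 2011 vs the wheel is cut for sale on Aug 5, 2011. Earlier: affinage is complete.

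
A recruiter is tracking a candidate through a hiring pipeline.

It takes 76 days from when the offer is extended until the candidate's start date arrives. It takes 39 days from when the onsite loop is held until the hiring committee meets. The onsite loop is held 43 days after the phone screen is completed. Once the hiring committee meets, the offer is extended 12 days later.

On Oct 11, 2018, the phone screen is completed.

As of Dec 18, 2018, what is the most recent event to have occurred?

The phone screen is completed: Oct 11, 2018.
The onsite loop is held: Oct 11, 2018 + 43 days = Nov 23, 2018.
The hiring committee meets: Nov 23, 2018 + 39 days = Jan 1, 2019.
The offer is extended: Jan 1, 2019 + 12 days = Jan 13, 2019.
The candidate's start date arrives: Jan 13, 2019 + 76 days = Mar 30, 2019.
Dec 18, 2018 falls between when the onsite loop is held (Nov 23, 2018) and when the hiring committee meets (Jan 1, 2019).

The onsite loop is held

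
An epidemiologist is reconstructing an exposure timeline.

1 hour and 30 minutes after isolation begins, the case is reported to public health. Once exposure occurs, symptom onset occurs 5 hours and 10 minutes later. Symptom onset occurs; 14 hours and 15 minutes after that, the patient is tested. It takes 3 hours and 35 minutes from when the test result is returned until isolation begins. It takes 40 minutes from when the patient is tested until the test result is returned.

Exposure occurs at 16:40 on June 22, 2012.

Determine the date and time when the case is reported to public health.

Exposure occurs: 16:40 Jun 22, 2012.
Symptom onset occurs: 16:40 Jun 22, 2012 + 5h10m = 21:50 Jun 22, 2012.
The patient is tested: 21:50 Jun 22, 2012 + 14h15m = 12:05 Jun 23, 2012.
The test result is returned: 12:05 Jun 23, 2012 + 40m = 12:45 Jun 23, 2012.
Isolation begins: 12:45 Jun 23, 2012 + 3h35m = 16:20 Jun 23, 2012.
The case is reported to public health: 16:20 Jun 23, 2012 + 1h30m = 17:50 Jun 23, 2012.

17:50 on June 23, 2012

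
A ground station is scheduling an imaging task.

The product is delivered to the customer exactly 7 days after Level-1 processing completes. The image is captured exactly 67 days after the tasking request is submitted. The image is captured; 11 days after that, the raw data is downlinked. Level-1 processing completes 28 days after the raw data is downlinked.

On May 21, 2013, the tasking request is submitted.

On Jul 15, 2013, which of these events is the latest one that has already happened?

The tasking request is submitted

The tasking request is submitted: May 21, 2013.
The image is captured: May 21, 2013 + 67 days = Jul 27, 2013.
The raw data is downlinked: Jul 27, 2013 + 11 days = Aug 7, 2013.
Level-1 processing completes: Aug 7, 2013 + 28 days = Sep 4, 2013.
The product is delivered to the customer: Sep 4, 2013 + 7 days = Sep 11, 2013.
Jul 15, 2013 falls between when the tasking request is submitted (May 21, 2013) and when the image is captured (Jul 27, 2013).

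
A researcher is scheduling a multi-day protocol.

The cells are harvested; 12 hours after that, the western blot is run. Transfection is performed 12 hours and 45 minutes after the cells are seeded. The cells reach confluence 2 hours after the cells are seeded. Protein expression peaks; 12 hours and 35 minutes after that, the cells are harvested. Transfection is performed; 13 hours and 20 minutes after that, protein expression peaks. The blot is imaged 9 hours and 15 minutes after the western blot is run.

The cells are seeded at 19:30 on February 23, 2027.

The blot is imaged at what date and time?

07:25 on February 26, 2027

The cells are seeded: 19:30 Feb 23, 2027.
Transfection is performed: 19:30 Feb 23, 2027 + 12h45m = 08:15 Feb 24, 2027.
Protein expression peaks: 08:15 Feb 24, 2027 + 13h20m = 21:35 Feb 24, 2027.
The cells are harvested: 21:35 Feb 24, 2027 + 12h35m = 10:10 Feb 25, 2027.
The western blot is run: 10:10 Feb 25, 2027 + 12h = 22:10 Feb 25, 2027.
The blot is imaged: 22:10 Feb 25, 2027 + 9h15m = 07:25 Feb 26, 2027.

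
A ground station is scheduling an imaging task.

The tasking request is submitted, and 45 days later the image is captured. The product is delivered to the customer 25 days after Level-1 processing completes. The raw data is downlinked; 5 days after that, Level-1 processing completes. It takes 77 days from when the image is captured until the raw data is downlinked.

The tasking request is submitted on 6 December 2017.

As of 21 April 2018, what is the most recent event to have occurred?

Level-1 processing completes

The tasking request is submitted: Dec 6, 2017.
The image is captured: Dec 6, 2017 + 45 days = Jan 20, 2018.
The raw data is downlinked: Jan 20, 2018 + 77 days = Apr 7, 2018.
Level-1 processing completes: Apr 7, 2018 + 5 days = Apr 12, 2018.
The product is delivered to the customer: Apr 12, 2018 + 25 days = May 7, 2018.
Apr 21, 2018 falls between when Level-1 processing completes (Apr 12, 2018) and when the product is delivered to the customer (May 7, 2018).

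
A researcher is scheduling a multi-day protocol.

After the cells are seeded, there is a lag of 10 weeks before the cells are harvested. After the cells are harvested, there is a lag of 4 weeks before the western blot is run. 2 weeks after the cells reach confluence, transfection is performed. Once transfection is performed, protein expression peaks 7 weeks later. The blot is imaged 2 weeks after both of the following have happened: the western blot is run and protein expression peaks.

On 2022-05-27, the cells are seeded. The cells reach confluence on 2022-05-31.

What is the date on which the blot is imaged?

2022-09-16

The cells are seeded: May 27, 2022.
The cells are harvested: May 27, 2022 + 10 weeks = Aug 5, 2022.
The western blot is run: Aug 5, 2022 + 4 weeks = Sep 2, 2022.
The cells reach confluence: May 31, 2022.
Transfection is performed: May 31, 2022 + 2 weeks = Jun 14, 2022.
Protein expression peaks: Jun 14, 2022 + 7 weeks = Aug 2, 2022.
Both prerequisites met — the western blot is run (Sep 2, 2022), protein expression peaks (Aug 2, 2022); the later is Sep 2, 2022.
The blot is imaged: Sep 2, 2022 + 2 weeks = Sep 16, 2022.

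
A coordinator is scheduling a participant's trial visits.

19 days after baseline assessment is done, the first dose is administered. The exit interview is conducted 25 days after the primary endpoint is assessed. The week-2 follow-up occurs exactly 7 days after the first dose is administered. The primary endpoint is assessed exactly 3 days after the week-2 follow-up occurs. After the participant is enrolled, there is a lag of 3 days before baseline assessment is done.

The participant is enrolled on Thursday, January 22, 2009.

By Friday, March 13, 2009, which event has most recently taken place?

The participant is enrolled: Jan 22, 2009.
Baseline assessment is done: Jan 22, 2009 + 3 days = Jan 25, 2009.
The first dose is administered: Jan 25, 2009 + 19 days = Feb 13, 2009.
The week-2 follow-up occurs: Feb 13, 2009 + 7 days = Feb 20, 2009.
The primary endpoint is assessed: Feb 20, 2009 + 3 days = Feb 23, 2009.
The exit interview is conducted: Feb 23, 2009 + 25 days = Mar 20, 2009.
Mar 13, 2009 falls between when the primary endpoint is assessed (Feb 23, 2009) and when the exit interview is conducted (Mar 20, 2009).

The primary endpoint is assessed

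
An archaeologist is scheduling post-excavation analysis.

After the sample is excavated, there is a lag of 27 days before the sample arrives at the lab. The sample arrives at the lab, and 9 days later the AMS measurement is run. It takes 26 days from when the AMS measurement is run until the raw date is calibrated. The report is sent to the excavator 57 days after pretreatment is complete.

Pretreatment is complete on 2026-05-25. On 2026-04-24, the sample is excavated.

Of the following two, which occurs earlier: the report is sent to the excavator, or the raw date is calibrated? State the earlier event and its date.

The raw date is calibrated — 2026-06-25

Pretreatment is complete: May 25, 2026.
The report is sent to the excavator: May 25, 2026 + 57 days = Jul 21, 2026.
The sample is excavated: Apr 24, 2026.
The sample arrives at the lab: Apr 24, 2026 + 27 days = May 21, 2026.
The AMS measurement is run: May 21, 2026 + 9 days = May 30, 2026.
The raw date is calibrated: May 30, 2026 + 26 days = Jun 25, 2026.
Comparing: the report is sent to the excavator on Jul 21, 2026 vs the raw date is calibrated on Jun 25, 2026. Earlier: the raw date is calibrated.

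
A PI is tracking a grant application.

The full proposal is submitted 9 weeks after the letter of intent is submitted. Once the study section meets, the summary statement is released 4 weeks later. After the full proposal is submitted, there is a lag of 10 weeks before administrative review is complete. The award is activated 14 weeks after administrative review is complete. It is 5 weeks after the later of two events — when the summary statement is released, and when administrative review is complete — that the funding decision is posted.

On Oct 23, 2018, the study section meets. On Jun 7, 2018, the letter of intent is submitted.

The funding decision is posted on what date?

Dec 25, 2018

The study section meets: Oct 23, 2018.
The summary statement is released: Oct 23, 2018 + 4 weeks = Nov 20, 2018.
The letter of intent is submitted: Jun 7, 2018.
The full proposal is submitted: Jun 7, 2018 + 9 weeks = Aug 9, 2018.
Administrative review is complete: Aug 9, 2018 + 10 weeks = Oct 18, 2018.
Both prerequisites met — the summary statement is released (Nov 20, 2018), administrative review is complete (Oct 18, 2018); the later is Nov 20, 2018.
The funding decision is posted: Nov 20, 2018 + 5 weeks = Dec 25, 2018.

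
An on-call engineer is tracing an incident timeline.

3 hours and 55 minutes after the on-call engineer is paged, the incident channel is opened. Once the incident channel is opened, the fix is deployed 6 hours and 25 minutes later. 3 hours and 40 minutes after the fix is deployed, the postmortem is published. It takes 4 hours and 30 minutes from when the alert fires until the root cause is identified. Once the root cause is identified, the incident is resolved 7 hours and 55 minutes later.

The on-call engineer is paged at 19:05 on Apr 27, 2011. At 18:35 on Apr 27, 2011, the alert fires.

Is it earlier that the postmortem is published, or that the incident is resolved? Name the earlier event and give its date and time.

The incident is resolved — 07:00 on Apr 28, 2011

The on-call engineer is paged: 19:05 Apr 27, 2011.
The incident channel is opened: 19:05 Apr 27, 2011 + 3h55m = 23:00 Apr 27, 2011.
The fix is deployed: 23:00 Apr 27, 2011 + 6h25m = 05:25 Apr 28, 2011.
The postmortem is published: 05:25 Apr 28, 2011 + 3h40m = 09:05 Apr 28, 2011.
The alert fires: 18:35 Apr 27, 2011.
The root cause is identified: 18:35 Apr 27, 2011 + 4h30m = 23:05 Apr 27, 2011.
The incident is resolved: 23:05 Apr 27, 2011 + 7h55m = 07:00 Apr 28, 2011.
Comparing: the postmortem is published at 09:05 Apr 28, 2011 vs the incident is resolved at 07:00 Apr 28, 2011. Earlier: the incident is resolved.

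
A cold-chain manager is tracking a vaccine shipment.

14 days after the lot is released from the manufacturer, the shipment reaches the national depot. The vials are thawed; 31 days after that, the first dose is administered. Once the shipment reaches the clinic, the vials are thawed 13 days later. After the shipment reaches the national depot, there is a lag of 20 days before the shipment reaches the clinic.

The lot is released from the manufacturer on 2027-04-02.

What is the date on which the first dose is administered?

2027-06-19

The lot is released from the manufacturer: Apr 2, 2027.
The shipment reaches the national depot: Apr 2, 2027 + 14 days = Apr 16, 2027.
The shipment reaches the clinic: Apr 16, 2027 + 20 days = May 6, 2027.
The vials are thawed: May 6, 2027 + 13 days = May 19, 2027.
The first dose is administered: May 19, 2027 + 31 days = Jun 19, 2027.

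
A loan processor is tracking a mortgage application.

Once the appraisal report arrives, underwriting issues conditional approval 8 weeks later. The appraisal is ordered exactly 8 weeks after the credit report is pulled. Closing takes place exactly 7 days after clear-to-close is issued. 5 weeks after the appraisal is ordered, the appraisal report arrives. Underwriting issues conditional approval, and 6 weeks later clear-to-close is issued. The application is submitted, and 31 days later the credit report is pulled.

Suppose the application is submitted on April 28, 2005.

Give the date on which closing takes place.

The application is submitted: Apr 28, 2005.
The credit report is pulled: Apr 28, 2005 + 31 days = May 29, 2005.
The appraisal is ordered: May 29, 2005 + 8 weeks = Jul 24, 2005.
The appraisal report arrives: Jul 24, 2005 + 5 weeks = Aug 28, 2005.
Underwriting issues conditional approval: Aug 28, 2005 + 8 weeks = Oct 23, 2005.
Clear-to-close is issued: Oct 23, 2005 + 6 weeks = Dec 4, 2005.
Closing takes place: Dec 4, 2005 + 7 days = Dec 11, 2005.

December 11, 2005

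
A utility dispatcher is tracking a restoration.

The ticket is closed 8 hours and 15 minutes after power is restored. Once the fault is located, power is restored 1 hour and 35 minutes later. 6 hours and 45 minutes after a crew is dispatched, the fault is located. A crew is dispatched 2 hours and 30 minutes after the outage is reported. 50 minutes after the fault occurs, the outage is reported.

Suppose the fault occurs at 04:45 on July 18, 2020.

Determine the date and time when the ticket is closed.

00:40 on July 19, 2020

The fault occurs: 04:45 Jul 18, 2020.
The outage is reported: 04:45 Jul 18, 2020 + 50m = 05:35 Jul 18, 2020.
A crew is dispatched: 05:35 Jul 18, 2020 + 2h30m = 08:05 Jul 18, 2020.
The fault is located: 08:05 Jul 18, 2020 + 6h45m = 14:50 Jul 18, 2020.
Power is restored: 14:50 Jul 18, 2020 + 1h35m = 16:25 Jul 18, 2020.
The ticket is closed: 16:25 Jul 18, 2020 + 8h15m = 00:40 Jul 19, 2020.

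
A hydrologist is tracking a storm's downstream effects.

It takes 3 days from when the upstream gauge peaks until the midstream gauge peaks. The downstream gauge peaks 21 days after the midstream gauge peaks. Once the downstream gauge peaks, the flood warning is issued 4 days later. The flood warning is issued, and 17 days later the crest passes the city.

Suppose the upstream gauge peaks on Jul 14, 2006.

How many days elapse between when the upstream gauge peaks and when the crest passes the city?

Causal path: the upstream gauge peaks → the midstream gauge peaks → the downstream gauge peaks → the flood warning is issued → the crest passes the city.
Total delay along the path: 3 + 21 + 4 + 17 = 45 days.

45 days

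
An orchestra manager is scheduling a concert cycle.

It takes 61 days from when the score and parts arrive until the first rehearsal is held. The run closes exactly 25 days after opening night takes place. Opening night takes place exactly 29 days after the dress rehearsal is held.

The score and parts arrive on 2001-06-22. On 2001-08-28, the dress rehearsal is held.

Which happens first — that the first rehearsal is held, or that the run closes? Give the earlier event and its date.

The score and parts arrive: Jun 22, 2001.
The first rehearsal is held: Jun 22, 2001 + 61 days = Aug 22, 2001.
The dress rehearsal is held: Aug 28, 2001.
Opening night takes place: Aug 28, 2001 + 29 days = Sep 26, 2001.
The run closes: Sep 26, 2001 + 25 days = Oct 21, 2001.
Comparing: the first rehearsal is held on Aug 22, 2001 vs the run closes on Oct 21, 2001. Earlier: the first rehearsal is held.

The first rehearsal is held — 2001-08-22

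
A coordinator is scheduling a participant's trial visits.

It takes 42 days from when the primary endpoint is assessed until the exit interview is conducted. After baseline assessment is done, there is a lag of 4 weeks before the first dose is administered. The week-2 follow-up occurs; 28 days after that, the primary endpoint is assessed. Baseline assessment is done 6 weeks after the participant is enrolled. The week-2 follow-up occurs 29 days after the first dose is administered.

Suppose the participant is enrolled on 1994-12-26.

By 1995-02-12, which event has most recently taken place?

Baseline assessment is done

The participant is enrolled: Dec 26, 1994.
Baseline assessment is done: Dec 26, 1994 + 6 weeks = Feb 6, 1995.
The first dose is administered: Feb 6, 1995 + 4 weeks = Mar 6, 1995.
The week-2 follow-up occurs: Mar 6, 1995 + 29 days = Apr 4, 1995.
The primary endpoint is assessed: Apr 4, 1995 + 28 days = May 2, 1995.
The exit interview is conducted: May 2, 1995 + 42 days = Jun 13, 1995.
Feb 12, 1995 falls between when baseline assessment is done (Feb 6, 1995) and when the first dose is administered (Mar 6, 1995).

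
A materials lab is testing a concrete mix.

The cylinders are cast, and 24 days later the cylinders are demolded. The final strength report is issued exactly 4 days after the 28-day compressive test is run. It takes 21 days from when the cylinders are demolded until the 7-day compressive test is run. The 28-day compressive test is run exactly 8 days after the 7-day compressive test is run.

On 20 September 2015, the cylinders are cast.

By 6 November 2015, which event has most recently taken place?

The cylinders are cast: Sep 20, 2015.
The cylinders are demolded: Sep 20, 2015 + 24 days = Oct 14, 2015.
The 7-day compressive test is run: Oct 14, 2015 + 21 days = Nov 4, 2015.
The 28-day compressive test is run: Nov 4, 2015 + 8 days = Nov 12, 2015.
The final strength report is issued: Nov 12, 2015 + 4 days = Nov 16, 2015.
Nov 6, 2015 falls between when the 7-day compressive test is run (Nov 4, 2015) and when the 28-day compressive test is run (Nov 12, 2015).

The 7-day compressive test is run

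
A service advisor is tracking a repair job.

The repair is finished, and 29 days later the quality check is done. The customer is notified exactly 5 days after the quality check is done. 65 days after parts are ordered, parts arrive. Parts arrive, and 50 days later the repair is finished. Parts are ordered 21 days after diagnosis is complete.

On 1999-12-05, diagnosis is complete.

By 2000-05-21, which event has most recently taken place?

The quality check is done

Diagnosis is complete: Dec 5, 1999.
Parts are ordered: Dec 5, 1999 + 21 days = Dec 26, 1999.
Parts arrive: Dec 26, 1999 + 65 days = Feb 29, 2000.
The repair is finished: Feb 29, 2000 + 50 days = Apr 19, 2000.
The quality check is done: Apr 19, 2000 + 29 days = May 18, 2000.
The customer is notified: May 18, 2000 + 5 days = May 23, 2000.
May 21, 2000 falls between when the quality check is done (May 18, 2000) and when the customer is notified (May 23, 2000).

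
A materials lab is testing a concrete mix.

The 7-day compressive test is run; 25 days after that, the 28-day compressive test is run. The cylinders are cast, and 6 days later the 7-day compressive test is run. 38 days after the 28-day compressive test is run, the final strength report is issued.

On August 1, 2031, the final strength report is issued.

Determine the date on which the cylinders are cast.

May 24, 2031

The final strength report is issued: Aug 1, 2031.
The 28-day compressive test is run: Aug 1, 2031 − 38 days = Jun 24, 2031.
The 7-day compressive test is run: Jun 24, 2031 − 25 days = May 30, 2031.
The cylinders are cast: May 30, 2031 − 6 days = May 24, 2031.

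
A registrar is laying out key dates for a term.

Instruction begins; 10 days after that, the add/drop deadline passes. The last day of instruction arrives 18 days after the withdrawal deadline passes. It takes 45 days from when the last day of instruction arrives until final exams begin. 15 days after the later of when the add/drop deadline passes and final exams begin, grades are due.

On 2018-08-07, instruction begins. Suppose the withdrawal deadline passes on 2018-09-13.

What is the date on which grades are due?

Instruction begins: Aug 7, 2018.
The add/drop deadline passes: Aug 7, 2018 + 10 days = Aug 17, 2018.
The withdrawal deadline passes: Sep 13, 2018.
The last day of instruction arrives: Sep 13, 2018 + 18 days = Oct 1, 2018.
Final exams begin: Oct 1, 2018 + 45 days = Nov 15, 2018.
Both prerequisites met — the add/drop deadline passes (Aug 17, 2018), final exams begin (Nov 15, 2018); the later is Nov 15, 2018.
Grades are due: Nov 15, 2018 + 15 days = Nov 30, 2018.

2018-11-30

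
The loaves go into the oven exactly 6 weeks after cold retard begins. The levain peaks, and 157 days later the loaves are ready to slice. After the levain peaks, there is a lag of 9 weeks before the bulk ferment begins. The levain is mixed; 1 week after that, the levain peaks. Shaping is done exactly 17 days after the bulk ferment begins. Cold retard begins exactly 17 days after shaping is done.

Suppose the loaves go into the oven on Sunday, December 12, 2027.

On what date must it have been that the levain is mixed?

The loaves go into the oven: Dec 12, 2027.
Cold retard begins: Dec 12, 2027 − 6 weeks = Oct 31, 2027.
Shaping is done: Oct 31, 2027 − 17 days = Oct 14, 2027.
The bulk ferment begins: Oct 14, 2027 − 17 days = Sep 27, 2027.
The levain peaks: Sep 27, 2027 − 9 weeks = Jul 26, 2027.
The levain is mixed: Jul 26, 2027 − 1 week = Jul 19, 2027.

Monday, July 19, 2027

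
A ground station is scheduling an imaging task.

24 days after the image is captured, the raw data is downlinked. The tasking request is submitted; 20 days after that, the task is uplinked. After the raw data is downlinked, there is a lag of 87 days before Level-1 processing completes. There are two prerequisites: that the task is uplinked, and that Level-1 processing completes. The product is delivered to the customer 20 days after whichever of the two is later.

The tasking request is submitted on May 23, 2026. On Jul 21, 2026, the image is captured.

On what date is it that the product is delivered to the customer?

Nov 29, 2026

The tasking request is submitted: May 23, 2026.
The task is uplinked: May 23, 2026 + 20 days = Jun 12, 2026.
The image is captured: Jul 21, 2026.
The raw data is downlinked: Jul 21, 2026 + 24 days = Aug 14, 2026.
Level-1 processing completes: Aug 14, 2026 + 87 days = Nov 9, 2026.
Both prerequisites met — the task is uplinked (Jun 12, 2026), Level-1 processing completes (Nov 9, 2026); the later is Nov 9, 2026.
The product is delivered to the customer: Nov 9, 2026 + 20 days = Nov 29, 2026.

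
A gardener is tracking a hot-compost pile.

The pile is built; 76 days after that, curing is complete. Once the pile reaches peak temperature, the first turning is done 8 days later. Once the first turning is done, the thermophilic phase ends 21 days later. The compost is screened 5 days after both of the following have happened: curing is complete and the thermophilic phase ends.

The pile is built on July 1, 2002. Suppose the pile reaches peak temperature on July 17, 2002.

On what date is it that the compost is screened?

The pile is built: Jul 1, 2002.
Curing is complete: Jul 1, 2002 + 76 days = Sep 15, 2002.
The pile reaches peak temperature: Jul 17, 2002.
The first turning is done: Jul 17, 2002 + 8 days = Jul 25, 2002.
The thermophilic phase ends: Jul 25, 2002 + 21 days = Aug 15, 2002.
Both prerequisites met — curing is complete (Sep 15, 2002), the thermophilic phase ends (Aug 15, 2002); the later is Sep 15, 2002.
The compost is screened: Sep 15, 2002 + 5 days = Sep 20, 2002.

September 20, 2002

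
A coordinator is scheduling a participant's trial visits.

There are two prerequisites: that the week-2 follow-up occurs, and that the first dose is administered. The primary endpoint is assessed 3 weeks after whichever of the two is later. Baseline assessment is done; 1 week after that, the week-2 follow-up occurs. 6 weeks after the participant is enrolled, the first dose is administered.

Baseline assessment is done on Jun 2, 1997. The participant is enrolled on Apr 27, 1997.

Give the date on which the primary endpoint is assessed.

Baseline assessment is done: Jun 2, 1997.
The week-2 follow-up occurs: Jun 2, 1997 + 1 week = Jun 9, 1997.
The participant is enrolled: Apr 27, 1997.
The first dose is administered: Apr 27, 1997 + 6 weeks = Jun 8, 1997.
Both prerequisites met — the week-2 follow-up occurs (Jun 9, 1997), the first dose is administered (Jun 8, 1997); the later is Jun 9, 1997.
The primary endpoint is assessed: Jun 9, 1997 + 3 weeks = Jun 30, 1997.

Jun 30, 1997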